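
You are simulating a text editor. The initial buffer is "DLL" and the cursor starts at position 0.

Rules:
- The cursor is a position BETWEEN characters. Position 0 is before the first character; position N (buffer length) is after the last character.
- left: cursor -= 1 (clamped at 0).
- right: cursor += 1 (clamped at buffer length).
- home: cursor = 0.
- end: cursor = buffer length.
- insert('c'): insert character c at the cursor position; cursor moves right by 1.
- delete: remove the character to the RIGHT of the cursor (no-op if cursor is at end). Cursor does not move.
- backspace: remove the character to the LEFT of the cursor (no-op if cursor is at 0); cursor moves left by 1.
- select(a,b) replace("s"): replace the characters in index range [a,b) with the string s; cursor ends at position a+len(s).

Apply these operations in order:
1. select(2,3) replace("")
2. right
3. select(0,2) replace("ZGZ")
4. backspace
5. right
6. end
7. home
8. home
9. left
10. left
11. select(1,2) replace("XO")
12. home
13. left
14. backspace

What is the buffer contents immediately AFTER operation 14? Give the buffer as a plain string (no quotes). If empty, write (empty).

After op 1 (select(2,3) replace("")): buf='DL' cursor=2
After op 2 (right): buf='DL' cursor=2
After op 3 (select(0,2) replace("ZGZ")): buf='ZGZ' cursor=3
After op 4 (backspace): buf='ZG' cursor=2
After op 5 (right): buf='ZG' cursor=2
After op 6 (end): buf='ZG' cursor=2
After op 7 (home): buf='ZG' cursor=0
After op 8 (home): buf='ZG' cursor=0
After op 9 (left): buf='ZG' cursor=0
After op 10 (left): buf='ZG' cursor=0
After op 11 (select(1,2) replace("XO")): buf='ZXO' cursor=3
After op 12 (home): buf='ZXO' cursor=0
After op 13 (left): buf='ZXO' cursor=0
After op 14 (backspace): buf='ZXO' cursor=0

Answer: ZXO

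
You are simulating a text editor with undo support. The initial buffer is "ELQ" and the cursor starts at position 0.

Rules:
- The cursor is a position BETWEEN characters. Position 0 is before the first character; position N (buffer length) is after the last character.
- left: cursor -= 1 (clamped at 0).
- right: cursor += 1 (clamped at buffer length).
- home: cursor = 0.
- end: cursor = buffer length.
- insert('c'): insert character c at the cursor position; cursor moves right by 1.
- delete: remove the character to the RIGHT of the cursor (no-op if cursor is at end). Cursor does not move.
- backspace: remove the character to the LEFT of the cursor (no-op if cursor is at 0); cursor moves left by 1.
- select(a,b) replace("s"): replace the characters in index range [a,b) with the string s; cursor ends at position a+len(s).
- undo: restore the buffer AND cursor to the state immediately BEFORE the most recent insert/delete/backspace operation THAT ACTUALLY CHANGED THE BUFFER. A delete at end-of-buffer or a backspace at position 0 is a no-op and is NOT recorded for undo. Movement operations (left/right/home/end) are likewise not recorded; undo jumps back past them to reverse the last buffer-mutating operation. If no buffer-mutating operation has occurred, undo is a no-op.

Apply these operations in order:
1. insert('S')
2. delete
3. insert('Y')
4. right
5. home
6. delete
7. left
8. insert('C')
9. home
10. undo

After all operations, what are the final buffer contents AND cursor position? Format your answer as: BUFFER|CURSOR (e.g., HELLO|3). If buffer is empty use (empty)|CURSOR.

Answer: YLQ|0

Derivation:
After op 1 (insert('S')): buf='SELQ' cursor=1
After op 2 (delete): buf='SLQ' cursor=1
After op 3 (insert('Y')): buf='SYLQ' cursor=2
After op 4 (right): buf='SYLQ' cursor=3
After op 5 (home): buf='SYLQ' cursor=0
After op 6 (delete): buf='YLQ' cursor=0
After op 7 (left): buf='YLQ' cursor=0
After op 8 (insert('C')): buf='CYLQ' cursor=1
After op 9 (home): buf='CYLQ' cursor=0
After op 10 (undo): buf='YLQ' cursor=0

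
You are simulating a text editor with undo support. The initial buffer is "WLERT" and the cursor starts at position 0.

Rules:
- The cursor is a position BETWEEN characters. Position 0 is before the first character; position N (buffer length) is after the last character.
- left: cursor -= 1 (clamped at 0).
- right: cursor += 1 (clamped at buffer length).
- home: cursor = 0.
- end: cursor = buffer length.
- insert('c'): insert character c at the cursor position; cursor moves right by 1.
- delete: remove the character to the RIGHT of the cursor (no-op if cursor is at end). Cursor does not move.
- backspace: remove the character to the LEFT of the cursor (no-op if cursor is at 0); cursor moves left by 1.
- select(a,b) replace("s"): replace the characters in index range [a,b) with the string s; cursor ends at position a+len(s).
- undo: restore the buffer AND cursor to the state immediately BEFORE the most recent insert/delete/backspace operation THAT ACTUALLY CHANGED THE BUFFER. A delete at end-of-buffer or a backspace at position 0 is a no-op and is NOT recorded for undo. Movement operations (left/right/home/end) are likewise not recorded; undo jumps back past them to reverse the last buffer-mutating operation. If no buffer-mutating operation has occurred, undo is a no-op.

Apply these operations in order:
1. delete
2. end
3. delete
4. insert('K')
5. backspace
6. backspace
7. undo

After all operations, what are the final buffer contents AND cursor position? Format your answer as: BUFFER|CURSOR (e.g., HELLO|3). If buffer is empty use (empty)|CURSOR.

After op 1 (delete): buf='LERT' cursor=0
After op 2 (end): buf='LERT' cursor=4
After op 3 (delete): buf='LERT' cursor=4
After op 4 (insert('K')): buf='LERTK' cursor=5
After op 5 (backspace): buf='LERT' cursor=4
After op 6 (backspace): buf='LER' cursor=3
After op 7 (undo): buf='LERT' cursor=4

Answer: LERT|4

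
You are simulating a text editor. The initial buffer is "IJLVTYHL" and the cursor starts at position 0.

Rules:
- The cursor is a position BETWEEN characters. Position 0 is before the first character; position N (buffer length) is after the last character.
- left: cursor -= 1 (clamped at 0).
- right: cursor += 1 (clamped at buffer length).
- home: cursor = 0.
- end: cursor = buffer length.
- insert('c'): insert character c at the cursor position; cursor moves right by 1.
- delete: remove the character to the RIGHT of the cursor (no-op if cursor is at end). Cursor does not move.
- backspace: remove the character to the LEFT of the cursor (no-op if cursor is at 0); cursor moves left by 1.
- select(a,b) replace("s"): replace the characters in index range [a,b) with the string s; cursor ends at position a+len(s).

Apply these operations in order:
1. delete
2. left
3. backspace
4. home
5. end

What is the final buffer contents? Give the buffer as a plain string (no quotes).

Answer: JLVTYHL

Derivation:
After op 1 (delete): buf='JLVTYHL' cursor=0
After op 2 (left): buf='JLVTYHL' cursor=0
After op 3 (backspace): buf='JLVTYHL' cursor=0
After op 4 (home): buf='JLVTYHL' cursor=0
After op 5 (end): buf='JLVTYHL' cursor=7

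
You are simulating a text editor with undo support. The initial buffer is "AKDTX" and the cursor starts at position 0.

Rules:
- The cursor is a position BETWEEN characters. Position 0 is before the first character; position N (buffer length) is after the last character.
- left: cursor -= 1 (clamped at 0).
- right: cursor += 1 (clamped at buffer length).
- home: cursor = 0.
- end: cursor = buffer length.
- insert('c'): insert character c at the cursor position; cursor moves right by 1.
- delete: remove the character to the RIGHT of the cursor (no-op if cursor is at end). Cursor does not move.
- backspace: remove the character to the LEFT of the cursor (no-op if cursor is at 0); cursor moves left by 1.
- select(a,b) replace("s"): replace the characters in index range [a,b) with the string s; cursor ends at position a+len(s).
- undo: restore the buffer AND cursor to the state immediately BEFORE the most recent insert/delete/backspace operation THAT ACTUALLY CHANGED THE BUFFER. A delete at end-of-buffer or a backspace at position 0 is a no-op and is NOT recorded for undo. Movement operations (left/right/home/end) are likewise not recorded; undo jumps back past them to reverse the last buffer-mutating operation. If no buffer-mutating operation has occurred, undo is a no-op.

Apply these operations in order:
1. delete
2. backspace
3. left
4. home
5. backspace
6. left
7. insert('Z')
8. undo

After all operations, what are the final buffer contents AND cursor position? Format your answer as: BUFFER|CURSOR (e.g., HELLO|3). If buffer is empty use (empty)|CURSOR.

Answer: KDTX|0

Derivation:
After op 1 (delete): buf='KDTX' cursor=0
After op 2 (backspace): buf='KDTX' cursor=0
After op 3 (left): buf='KDTX' cursor=0
After op 4 (home): buf='KDTX' cursor=0
After op 5 (backspace): buf='KDTX' cursor=0
After op 6 (left): buf='KDTX' cursor=0
After op 7 (insert('Z')): buf='ZKDTX' cursor=1
After op 8 (undo): buf='KDTX' cursor=0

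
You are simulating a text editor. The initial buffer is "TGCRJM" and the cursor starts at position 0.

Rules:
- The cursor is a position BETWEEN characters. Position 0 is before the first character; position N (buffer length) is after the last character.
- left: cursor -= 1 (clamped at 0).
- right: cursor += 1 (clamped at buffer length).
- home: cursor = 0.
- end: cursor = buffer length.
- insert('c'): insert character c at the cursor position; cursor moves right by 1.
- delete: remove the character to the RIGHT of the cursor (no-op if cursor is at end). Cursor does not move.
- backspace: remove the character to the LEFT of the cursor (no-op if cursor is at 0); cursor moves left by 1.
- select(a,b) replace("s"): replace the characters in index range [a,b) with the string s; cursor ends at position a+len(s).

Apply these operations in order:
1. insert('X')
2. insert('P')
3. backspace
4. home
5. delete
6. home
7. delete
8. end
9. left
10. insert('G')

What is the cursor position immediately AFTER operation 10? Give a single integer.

After op 1 (insert('X')): buf='XTGCRJM' cursor=1
After op 2 (insert('P')): buf='XPTGCRJM' cursor=2
After op 3 (backspace): buf='XTGCRJM' cursor=1
After op 4 (home): buf='XTGCRJM' cursor=0
After op 5 (delete): buf='TGCRJM' cursor=0
After op 6 (home): buf='TGCRJM' cursor=0
After op 7 (delete): buf='GCRJM' cursor=0
After op 8 (end): buf='GCRJM' cursor=5
After op 9 (left): buf='GCRJM' cursor=4
After op 10 (insert('G')): buf='GCRJGM' cursor=5

Answer: 5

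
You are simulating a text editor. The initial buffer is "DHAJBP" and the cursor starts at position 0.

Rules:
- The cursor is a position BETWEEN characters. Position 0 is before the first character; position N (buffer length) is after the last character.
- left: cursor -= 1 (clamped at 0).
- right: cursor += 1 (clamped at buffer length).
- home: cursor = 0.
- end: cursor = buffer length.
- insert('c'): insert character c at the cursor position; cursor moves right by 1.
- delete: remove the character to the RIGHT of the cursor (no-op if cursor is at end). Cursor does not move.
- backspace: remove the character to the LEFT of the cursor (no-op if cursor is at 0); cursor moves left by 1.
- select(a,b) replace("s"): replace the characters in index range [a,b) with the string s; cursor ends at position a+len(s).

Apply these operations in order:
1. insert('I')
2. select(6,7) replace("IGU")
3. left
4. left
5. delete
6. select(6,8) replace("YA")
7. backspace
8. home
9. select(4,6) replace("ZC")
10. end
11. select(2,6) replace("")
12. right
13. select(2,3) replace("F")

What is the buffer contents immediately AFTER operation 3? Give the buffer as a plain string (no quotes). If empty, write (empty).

Answer: IDHAJBIGU

Derivation:
After op 1 (insert('I')): buf='IDHAJBP' cursor=1
After op 2 (select(6,7) replace("IGU")): buf='IDHAJBIGU' cursor=9
After op 3 (left): buf='IDHAJBIGU' cursor=8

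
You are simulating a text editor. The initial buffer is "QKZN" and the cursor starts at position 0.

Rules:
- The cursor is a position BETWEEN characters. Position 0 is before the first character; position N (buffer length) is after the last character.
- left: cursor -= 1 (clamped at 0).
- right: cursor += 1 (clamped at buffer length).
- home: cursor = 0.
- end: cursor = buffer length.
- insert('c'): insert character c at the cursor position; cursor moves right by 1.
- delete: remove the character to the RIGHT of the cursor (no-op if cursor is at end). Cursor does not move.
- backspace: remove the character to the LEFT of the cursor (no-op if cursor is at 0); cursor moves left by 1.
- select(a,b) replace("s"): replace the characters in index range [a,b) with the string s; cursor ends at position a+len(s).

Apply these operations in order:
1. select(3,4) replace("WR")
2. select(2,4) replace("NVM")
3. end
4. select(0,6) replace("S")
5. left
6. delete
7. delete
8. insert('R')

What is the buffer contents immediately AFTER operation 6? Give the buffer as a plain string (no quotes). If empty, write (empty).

Answer: (empty)

Derivation:
After op 1 (select(3,4) replace("WR")): buf='QKZWR' cursor=5
After op 2 (select(2,4) replace("NVM")): buf='QKNVMR' cursor=5
After op 3 (end): buf='QKNVMR' cursor=6
After op 4 (select(0,6) replace("S")): buf='S' cursor=1
After op 5 (left): buf='S' cursor=0
After op 6 (delete): buf='(empty)' cursor=0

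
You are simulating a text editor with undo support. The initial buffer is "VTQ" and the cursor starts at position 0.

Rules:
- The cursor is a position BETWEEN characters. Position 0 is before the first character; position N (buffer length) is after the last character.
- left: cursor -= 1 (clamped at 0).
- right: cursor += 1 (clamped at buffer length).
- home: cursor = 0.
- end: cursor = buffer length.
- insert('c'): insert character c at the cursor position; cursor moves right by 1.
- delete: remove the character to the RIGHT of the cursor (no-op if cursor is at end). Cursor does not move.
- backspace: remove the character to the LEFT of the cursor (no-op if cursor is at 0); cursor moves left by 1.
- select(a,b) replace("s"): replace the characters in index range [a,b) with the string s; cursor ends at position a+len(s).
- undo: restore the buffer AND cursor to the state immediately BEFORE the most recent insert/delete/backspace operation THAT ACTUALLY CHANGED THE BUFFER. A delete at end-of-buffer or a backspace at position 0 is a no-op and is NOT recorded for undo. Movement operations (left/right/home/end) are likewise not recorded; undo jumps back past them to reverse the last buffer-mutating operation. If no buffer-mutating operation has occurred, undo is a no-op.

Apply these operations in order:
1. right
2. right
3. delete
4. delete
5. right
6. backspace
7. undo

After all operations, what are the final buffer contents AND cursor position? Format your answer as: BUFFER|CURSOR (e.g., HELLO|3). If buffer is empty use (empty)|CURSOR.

After op 1 (right): buf='VTQ' cursor=1
After op 2 (right): buf='VTQ' cursor=2
After op 3 (delete): buf='VT' cursor=2
After op 4 (delete): buf='VT' cursor=2
After op 5 (right): buf='VT' cursor=2
After op 6 (backspace): buf='V' cursor=1
After op 7 (undo): buf='VT' cursor=2

Answer: VT|2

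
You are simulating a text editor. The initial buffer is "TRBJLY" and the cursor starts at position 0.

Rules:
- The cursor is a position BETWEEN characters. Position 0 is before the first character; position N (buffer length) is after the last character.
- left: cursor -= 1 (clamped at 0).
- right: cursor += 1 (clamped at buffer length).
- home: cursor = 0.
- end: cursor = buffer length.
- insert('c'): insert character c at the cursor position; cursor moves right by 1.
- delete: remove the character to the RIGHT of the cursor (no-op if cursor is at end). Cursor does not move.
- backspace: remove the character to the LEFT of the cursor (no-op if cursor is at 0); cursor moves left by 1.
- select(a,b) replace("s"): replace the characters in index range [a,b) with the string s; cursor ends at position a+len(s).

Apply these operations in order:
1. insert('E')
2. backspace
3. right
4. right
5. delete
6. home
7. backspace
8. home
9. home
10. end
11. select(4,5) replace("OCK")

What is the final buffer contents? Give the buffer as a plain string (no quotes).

Answer: TRJLOCK

Derivation:
After op 1 (insert('E')): buf='ETRBJLY' cursor=1
After op 2 (backspace): buf='TRBJLY' cursor=0
After op 3 (right): buf='TRBJLY' cursor=1
After op 4 (right): buf='TRBJLY' cursor=2
After op 5 (delete): buf='TRJLY' cursor=2
After op 6 (home): buf='TRJLY' cursor=0
After op 7 (backspace): buf='TRJLY' cursor=0
After op 8 (home): buf='TRJLY' cursor=0
After op 9 (home): buf='TRJLY' cursor=0
After op 10 (end): buf='TRJLY' cursor=5
After op 11 (select(4,5) replace("OCK")): buf='TRJLOCK' cursor=7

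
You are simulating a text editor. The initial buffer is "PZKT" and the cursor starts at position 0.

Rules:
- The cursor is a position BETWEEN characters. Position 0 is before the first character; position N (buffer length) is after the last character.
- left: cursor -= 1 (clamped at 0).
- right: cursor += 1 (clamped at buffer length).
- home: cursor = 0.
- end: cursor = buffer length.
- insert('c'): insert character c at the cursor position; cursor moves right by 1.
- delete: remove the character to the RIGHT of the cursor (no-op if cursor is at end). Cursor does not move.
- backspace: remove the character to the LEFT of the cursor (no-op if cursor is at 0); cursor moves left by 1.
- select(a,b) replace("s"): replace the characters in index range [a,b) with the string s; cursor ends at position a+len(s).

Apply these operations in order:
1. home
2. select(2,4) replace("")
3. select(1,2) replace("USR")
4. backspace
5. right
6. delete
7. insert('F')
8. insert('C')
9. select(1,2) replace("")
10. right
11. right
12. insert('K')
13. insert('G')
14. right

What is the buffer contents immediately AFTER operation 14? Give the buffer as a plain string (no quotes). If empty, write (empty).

Answer: PSFKGC

Derivation:
After op 1 (home): buf='PZKT' cursor=0
After op 2 (select(2,4) replace("")): buf='PZ' cursor=2
After op 3 (select(1,2) replace("USR")): buf='PUSR' cursor=4
After op 4 (backspace): buf='PUS' cursor=3
After op 5 (right): buf='PUS' cursor=3
After op 6 (delete): buf='PUS' cursor=3
After op 7 (insert('F')): buf='PUSF' cursor=4
After op 8 (insert('C')): buf='PUSFC' cursor=5
After op 9 (select(1,2) replace("")): buf='PSFC' cursor=1
After op 10 (right): buf='PSFC' cursor=2
After op 11 (right): buf='PSFC' cursor=3
After op 12 (insert('K')): buf='PSFKC' cursor=4
After op 13 (insert('G')): buf='PSFKGC' cursor=5
After op 14 (right): buf='PSFKGC' cursor=6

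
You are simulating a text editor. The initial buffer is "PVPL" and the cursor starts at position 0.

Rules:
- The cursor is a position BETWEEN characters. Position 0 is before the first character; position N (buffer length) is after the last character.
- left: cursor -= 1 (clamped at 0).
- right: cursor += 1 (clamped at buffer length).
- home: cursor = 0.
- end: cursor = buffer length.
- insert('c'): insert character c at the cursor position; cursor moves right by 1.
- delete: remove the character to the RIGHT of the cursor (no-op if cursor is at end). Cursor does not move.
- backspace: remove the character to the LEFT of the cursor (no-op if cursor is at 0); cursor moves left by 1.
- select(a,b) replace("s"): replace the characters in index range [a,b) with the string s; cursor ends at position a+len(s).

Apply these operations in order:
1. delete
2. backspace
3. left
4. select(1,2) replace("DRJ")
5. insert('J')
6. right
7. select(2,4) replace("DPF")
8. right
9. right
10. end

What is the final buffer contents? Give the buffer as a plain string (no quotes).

After op 1 (delete): buf='VPL' cursor=0
After op 2 (backspace): buf='VPL' cursor=0
After op 3 (left): buf='VPL' cursor=0
After op 4 (select(1,2) replace("DRJ")): buf='VDRJL' cursor=4
After op 5 (insert('J')): buf='VDRJJL' cursor=5
After op 6 (right): buf='VDRJJL' cursor=6
After op 7 (select(2,4) replace("DPF")): buf='VDDPFJL' cursor=5
After op 8 (right): buf='VDDPFJL' cursor=6
After op 9 (right): buf='VDDPFJL' cursor=7
After op 10 (end): buf='VDDPFJL' cursor=7

Answer: VDDPFJL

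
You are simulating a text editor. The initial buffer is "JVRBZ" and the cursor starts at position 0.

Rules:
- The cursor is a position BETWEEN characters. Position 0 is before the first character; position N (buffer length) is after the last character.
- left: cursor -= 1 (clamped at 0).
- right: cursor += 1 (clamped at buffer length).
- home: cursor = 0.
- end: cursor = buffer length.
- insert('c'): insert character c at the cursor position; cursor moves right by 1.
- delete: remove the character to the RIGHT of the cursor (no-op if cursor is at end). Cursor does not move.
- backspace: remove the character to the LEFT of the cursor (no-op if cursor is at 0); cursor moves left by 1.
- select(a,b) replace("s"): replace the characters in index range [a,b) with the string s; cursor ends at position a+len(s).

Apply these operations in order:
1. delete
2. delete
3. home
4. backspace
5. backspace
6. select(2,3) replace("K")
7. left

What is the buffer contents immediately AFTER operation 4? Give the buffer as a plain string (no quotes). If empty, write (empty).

Answer: RBZ

Derivation:
After op 1 (delete): buf='VRBZ' cursor=0
After op 2 (delete): buf='RBZ' cursor=0
After op 3 (home): buf='RBZ' cursor=0
After op 4 (backspace): buf='RBZ' cursor=0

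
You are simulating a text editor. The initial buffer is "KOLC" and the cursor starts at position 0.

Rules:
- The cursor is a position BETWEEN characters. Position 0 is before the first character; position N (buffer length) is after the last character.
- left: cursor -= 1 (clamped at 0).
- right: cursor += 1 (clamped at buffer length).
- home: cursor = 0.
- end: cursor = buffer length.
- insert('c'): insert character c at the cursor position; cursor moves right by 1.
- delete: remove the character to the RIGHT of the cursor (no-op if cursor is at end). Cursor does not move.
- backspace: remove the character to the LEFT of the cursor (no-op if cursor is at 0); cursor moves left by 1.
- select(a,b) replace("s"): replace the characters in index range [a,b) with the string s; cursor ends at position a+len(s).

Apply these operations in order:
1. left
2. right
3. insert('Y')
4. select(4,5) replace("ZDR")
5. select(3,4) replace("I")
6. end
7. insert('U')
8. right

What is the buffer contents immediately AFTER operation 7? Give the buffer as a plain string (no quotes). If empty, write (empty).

After op 1 (left): buf='KOLC' cursor=0
After op 2 (right): buf='KOLC' cursor=1
After op 3 (insert('Y')): buf='KYOLC' cursor=2
After op 4 (select(4,5) replace("ZDR")): buf='KYOLZDR' cursor=7
After op 5 (select(3,4) replace("I")): buf='KYOIZDR' cursor=4
After op 6 (end): buf='KYOIZDR' cursor=7
After op 7 (insert('U')): buf='KYOIZDRU' cursor=8

Answer: KYOIZDRU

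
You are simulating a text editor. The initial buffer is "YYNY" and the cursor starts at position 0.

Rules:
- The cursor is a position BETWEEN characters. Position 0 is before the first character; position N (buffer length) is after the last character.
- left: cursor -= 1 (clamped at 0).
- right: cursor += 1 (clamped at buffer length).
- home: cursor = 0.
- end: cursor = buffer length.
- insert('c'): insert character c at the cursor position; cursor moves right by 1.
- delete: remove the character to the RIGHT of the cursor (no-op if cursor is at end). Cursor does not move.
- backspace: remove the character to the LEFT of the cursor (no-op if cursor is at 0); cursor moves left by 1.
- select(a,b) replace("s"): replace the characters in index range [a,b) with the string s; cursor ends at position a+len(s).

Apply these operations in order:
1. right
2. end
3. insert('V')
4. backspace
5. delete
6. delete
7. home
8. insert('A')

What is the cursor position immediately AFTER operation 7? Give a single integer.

Answer: 0

Derivation:
After op 1 (right): buf='YYNY' cursor=1
After op 2 (end): buf='YYNY' cursor=4
After op 3 (insert('V')): buf='YYNYV' cursor=5
After op 4 (backspace): buf='YYNY' cursor=4
After op 5 (delete): buf='YYNY' cursor=4
After op 6 (delete): buf='YYNY' cursor=4
After op 7 (home): buf='YYNY' cursor=0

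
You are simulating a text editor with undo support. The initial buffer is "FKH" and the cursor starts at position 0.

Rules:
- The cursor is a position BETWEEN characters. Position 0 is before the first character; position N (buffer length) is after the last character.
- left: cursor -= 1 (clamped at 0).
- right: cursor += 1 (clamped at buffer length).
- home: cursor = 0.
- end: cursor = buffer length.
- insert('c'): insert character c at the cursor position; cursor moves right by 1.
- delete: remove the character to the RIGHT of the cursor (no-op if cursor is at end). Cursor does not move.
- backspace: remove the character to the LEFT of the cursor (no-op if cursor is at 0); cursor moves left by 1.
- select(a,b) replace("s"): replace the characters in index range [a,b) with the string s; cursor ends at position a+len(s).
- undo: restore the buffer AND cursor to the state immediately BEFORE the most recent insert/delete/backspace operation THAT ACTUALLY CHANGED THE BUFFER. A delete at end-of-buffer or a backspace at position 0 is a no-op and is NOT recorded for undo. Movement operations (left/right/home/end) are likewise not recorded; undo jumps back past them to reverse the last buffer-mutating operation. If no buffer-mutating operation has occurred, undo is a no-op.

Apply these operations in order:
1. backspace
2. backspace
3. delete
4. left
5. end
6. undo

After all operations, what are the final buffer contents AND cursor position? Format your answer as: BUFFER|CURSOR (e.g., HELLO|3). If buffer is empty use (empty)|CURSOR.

After op 1 (backspace): buf='FKH' cursor=0
After op 2 (backspace): buf='FKH' cursor=0
After op 3 (delete): buf='KH' cursor=0
After op 4 (left): buf='KH' cursor=0
After op 5 (end): buf='KH' cursor=2
After op 6 (undo): buf='FKH' cursor=0

Answer: FKH|0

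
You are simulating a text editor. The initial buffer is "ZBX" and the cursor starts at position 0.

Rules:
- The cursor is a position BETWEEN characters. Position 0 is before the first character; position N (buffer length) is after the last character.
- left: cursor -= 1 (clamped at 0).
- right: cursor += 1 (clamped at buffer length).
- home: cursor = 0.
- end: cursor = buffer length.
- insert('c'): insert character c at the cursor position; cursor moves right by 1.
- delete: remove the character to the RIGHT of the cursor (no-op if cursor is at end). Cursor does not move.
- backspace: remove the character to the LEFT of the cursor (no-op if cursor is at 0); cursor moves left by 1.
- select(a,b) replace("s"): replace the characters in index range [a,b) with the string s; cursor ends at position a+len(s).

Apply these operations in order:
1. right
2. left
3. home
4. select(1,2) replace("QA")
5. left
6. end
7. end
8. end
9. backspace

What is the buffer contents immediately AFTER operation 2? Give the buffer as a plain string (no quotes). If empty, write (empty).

Answer: ZBX

Derivation:
After op 1 (right): buf='ZBX' cursor=1
After op 2 (left): buf='ZBX' cursor=0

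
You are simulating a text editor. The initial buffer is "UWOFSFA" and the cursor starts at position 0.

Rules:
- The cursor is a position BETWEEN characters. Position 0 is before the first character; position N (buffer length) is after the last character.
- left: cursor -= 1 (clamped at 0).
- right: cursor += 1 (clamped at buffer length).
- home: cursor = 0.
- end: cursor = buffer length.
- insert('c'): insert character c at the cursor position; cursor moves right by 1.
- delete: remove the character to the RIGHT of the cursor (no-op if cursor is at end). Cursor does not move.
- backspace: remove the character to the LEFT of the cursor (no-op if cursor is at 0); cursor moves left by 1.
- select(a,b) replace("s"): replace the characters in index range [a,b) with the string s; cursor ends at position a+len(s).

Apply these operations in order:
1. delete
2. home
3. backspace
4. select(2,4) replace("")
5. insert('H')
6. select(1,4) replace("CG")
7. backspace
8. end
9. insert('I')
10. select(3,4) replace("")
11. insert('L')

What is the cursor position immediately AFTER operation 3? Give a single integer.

Answer: 0

Derivation:
After op 1 (delete): buf='WOFSFA' cursor=0
After op 2 (home): buf='WOFSFA' cursor=0
After op 3 (backspace): buf='WOFSFA' cursor=0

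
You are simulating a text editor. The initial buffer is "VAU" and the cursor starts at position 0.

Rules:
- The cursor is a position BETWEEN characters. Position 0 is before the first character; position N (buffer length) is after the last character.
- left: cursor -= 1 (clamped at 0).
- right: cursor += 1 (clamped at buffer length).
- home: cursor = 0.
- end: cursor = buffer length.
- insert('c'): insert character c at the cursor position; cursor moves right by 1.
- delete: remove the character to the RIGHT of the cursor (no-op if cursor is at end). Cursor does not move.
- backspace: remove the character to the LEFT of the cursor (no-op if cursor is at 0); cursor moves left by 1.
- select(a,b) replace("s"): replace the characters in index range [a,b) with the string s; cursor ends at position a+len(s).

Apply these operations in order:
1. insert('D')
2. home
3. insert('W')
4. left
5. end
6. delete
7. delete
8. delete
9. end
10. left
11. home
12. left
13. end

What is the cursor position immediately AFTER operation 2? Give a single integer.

Answer: 0

Derivation:
After op 1 (insert('D')): buf='DVAU' cursor=1
After op 2 (home): buf='DVAU' cursor=0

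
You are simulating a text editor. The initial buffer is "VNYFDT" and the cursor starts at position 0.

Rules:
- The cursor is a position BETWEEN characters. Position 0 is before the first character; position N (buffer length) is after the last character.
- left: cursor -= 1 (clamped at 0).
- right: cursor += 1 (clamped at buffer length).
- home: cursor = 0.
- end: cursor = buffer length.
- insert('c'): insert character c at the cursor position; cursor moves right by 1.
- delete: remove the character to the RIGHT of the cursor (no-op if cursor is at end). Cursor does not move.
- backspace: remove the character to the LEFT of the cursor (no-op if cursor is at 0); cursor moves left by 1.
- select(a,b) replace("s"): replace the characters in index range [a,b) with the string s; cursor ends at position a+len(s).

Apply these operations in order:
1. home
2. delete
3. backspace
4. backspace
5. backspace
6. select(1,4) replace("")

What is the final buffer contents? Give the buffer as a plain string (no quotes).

After op 1 (home): buf='VNYFDT' cursor=0
After op 2 (delete): buf='NYFDT' cursor=0
After op 3 (backspace): buf='NYFDT' cursor=0
After op 4 (backspace): buf='NYFDT' cursor=0
After op 5 (backspace): buf='NYFDT' cursor=0
After op 6 (select(1,4) replace("")): buf='NT' cursor=1

Answer: NT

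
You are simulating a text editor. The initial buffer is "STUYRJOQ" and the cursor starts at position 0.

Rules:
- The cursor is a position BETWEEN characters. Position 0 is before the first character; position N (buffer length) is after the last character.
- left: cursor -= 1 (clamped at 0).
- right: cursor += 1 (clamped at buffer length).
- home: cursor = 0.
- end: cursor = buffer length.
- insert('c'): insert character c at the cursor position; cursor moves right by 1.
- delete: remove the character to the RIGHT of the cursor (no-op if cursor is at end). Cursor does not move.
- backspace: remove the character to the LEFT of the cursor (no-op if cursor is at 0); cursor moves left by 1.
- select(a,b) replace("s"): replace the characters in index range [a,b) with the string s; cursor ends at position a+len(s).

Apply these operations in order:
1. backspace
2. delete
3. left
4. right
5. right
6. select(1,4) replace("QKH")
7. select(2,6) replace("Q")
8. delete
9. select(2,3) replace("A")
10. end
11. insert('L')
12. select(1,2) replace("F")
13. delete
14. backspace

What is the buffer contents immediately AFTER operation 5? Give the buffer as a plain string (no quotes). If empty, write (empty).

Answer: TUYRJOQ

Derivation:
After op 1 (backspace): buf='STUYRJOQ' cursor=0
After op 2 (delete): buf='TUYRJOQ' cursor=0
After op 3 (left): buf='TUYRJOQ' cursor=0
After op 4 (right): buf='TUYRJOQ' cursor=1
After op 5 (right): buf='TUYRJOQ' cursor=2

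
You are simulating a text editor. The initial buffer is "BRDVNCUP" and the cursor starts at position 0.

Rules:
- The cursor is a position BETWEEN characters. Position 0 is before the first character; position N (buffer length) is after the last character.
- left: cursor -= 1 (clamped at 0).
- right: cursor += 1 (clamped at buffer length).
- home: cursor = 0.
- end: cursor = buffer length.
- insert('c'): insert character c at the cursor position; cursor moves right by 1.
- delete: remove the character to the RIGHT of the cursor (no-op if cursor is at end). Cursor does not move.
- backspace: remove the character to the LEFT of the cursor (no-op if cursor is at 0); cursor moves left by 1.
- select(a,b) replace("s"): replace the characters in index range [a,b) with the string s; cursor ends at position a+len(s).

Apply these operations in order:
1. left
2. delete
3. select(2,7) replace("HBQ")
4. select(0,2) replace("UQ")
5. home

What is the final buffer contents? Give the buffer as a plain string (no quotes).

Answer: UQHBQ

Derivation:
After op 1 (left): buf='BRDVNCUP' cursor=0
After op 2 (delete): buf='RDVNCUP' cursor=0
After op 3 (select(2,7) replace("HBQ")): buf='RDHBQ' cursor=5
After op 4 (select(0,2) replace("UQ")): buf='UQHBQ' cursor=2
After op 5 (home): buf='UQHBQ' cursor=0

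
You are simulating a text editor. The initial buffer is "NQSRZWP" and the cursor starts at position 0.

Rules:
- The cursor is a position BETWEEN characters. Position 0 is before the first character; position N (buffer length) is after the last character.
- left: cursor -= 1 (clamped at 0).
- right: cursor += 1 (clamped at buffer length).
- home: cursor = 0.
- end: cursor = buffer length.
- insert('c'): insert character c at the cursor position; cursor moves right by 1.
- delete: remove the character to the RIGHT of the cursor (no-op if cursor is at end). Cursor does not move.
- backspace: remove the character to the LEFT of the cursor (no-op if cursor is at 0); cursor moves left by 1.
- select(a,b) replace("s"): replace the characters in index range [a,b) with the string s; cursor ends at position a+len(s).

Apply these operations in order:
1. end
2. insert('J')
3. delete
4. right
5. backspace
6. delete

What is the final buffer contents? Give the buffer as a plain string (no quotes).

After op 1 (end): buf='NQSRZWP' cursor=7
After op 2 (insert('J')): buf='NQSRZWPJ' cursor=8
After op 3 (delete): buf='NQSRZWPJ' cursor=8
After op 4 (right): buf='NQSRZWPJ' cursor=8
After op 5 (backspace): buf='NQSRZWP' cursor=7
After op 6 (delete): buf='NQSRZWP' cursor=7

Answer: NQSRZWP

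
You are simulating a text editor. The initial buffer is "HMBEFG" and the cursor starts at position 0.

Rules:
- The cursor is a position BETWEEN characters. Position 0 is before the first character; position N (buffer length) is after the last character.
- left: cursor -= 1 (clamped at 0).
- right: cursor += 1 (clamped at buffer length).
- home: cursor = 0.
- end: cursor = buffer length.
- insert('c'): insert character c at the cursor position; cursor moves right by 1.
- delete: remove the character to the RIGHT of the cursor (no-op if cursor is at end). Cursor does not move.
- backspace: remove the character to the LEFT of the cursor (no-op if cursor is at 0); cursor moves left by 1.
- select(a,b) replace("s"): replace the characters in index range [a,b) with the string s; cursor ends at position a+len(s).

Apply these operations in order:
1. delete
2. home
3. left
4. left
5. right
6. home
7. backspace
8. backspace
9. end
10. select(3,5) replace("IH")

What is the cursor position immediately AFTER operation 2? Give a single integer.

After op 1 (delete): buf='MBEFG' cursor=0
After op 2 (home): buf='MBEFG' cursor=0

Answer: 0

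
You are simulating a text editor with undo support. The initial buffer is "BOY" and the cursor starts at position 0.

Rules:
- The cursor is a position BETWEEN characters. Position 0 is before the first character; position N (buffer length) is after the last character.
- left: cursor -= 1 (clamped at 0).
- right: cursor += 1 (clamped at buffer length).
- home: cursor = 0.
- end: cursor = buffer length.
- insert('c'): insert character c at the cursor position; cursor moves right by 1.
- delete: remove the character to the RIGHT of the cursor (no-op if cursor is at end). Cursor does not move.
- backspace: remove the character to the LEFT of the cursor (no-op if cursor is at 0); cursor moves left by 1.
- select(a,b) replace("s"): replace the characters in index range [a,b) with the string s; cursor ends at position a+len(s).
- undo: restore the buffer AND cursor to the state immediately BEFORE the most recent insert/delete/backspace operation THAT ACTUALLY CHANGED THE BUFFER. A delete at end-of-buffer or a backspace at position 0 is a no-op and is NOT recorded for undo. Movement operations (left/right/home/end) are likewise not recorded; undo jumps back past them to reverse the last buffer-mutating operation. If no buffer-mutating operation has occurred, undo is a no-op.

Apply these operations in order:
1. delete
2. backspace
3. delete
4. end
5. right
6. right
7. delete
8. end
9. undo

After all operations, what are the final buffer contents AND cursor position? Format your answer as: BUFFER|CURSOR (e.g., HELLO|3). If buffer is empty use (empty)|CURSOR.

After op 1 (delete): buf='OY' cursor=0
After op 2 (backspace): buf='OY' cursor=0
After op 3 (delete): buf='Y' cursor=0
After op 4 (end): buf='Y' cursor=1
After op 5 (right): buf='Y' cursor=1
After op 6 (right): buf='Y' cursor=1
After op 7 (delete): buf='Y' cursor=1
After op 8 (end): buf='Y' cursor=1
After op 9 (undo): buf='OY' cursor=0

Answer: OY|0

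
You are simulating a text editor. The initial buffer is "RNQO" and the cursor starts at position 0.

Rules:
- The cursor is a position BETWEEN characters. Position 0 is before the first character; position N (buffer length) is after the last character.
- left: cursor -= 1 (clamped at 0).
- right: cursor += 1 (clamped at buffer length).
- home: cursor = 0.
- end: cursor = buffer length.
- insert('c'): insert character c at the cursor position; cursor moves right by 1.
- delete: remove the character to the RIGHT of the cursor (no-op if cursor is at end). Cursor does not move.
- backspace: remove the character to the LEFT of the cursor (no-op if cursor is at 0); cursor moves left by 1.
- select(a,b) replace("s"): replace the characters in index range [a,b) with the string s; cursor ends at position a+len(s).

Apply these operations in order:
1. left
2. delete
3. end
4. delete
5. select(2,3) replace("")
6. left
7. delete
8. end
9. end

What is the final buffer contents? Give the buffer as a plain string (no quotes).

Answer: N

Derivation:
After op 1 (left): buf='RNQO' cursor=0
After op 2 (delete): buf='NQO' cursor=0
After op 3 (end): buf='NQO' cursor=3
After op 4 (delete): buf='NQO' cursor=3
After op 5 (select(2,3) replace("")): buf='NQ' cursor=2
After op 6 (left): buf='NQ' cursor=1
After op 7 (delete): buf='N' cursor=1
After op 8 (end): buf='N' cursor=1
After op 9 (end): buf='N' cursor=1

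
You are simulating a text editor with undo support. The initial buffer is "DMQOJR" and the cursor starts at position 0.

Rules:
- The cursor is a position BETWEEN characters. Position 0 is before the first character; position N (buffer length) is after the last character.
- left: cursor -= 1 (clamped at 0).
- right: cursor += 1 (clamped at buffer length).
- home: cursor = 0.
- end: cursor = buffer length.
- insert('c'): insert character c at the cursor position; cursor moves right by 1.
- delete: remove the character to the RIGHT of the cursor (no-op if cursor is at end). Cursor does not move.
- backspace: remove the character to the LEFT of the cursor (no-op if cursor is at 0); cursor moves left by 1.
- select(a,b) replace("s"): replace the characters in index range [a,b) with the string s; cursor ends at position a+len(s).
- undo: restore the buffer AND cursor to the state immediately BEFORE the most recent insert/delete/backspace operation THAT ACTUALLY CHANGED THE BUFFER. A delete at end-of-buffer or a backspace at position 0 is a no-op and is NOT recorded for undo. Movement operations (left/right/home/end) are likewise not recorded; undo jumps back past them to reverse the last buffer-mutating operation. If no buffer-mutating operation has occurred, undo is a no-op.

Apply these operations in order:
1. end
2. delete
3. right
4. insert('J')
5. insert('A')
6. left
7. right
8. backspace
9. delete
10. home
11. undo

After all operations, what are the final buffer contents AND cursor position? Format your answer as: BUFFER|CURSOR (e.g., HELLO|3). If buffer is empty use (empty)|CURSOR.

After op 1 (end): buf='DMQOJR' cursor=6
After op 2 (delete): buf='DMQOJR' cursor=6
After op 3 (right): buf='DMQOJR' cursor=6
After op 4 (insert('J')): buf='DMQOJRJ' cursor=7
After op 5 (insert('A')): buf='DMQOJRJA' cursor=8
After op 6 (left): buf='DMQOJRJA' cursor=7
After op 7 (right): buf='DMQOJRJA' cursor=8
After op 8 (backspace): buf='DMQOJRJ' cursor=7
After op 9 (delete): buf='DMQOJRJ' cursor=7
After op 10 (home): buf='DMQOJRJ' cursor=0
After op 11 (undo): buf='DMQOJRJA' cursor=8

Answer: DMQOJRJA|8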